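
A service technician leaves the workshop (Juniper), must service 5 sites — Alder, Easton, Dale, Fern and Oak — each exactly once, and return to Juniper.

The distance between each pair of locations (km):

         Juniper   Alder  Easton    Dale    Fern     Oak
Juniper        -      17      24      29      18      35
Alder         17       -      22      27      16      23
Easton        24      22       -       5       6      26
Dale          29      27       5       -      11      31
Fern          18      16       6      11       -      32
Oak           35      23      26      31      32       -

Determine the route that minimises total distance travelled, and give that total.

Minimum total distance: 100 km.

Juniper → Alder → Easton → Dale → Fern → Oak → Juniper: 17+22+5+11+32+35 = 122
Juniper → Alder → Easton → Dale → Oak → Fern → Juniper: 17+22+5+31+32+18 = 125
Juniper → Alder → Easton → Fern → Dale → Oak → Juniper: 17+22+6+11+31+35 = 122
Juniper → Alder → Easton → Fern → Oak → Dale → Juniper: 17+22+6+32+31+29 = 137
Juniper → Alder → Easton → Oak → Dale → Fern → Juniper: 17+22+26+31+11+18 = 125
Juniper → Alder → Easton → Oak → Fern → Dale → Juniper: 17+22+26+32+11+29 = 137
Juniper → Alder → Dale → Easton → Fern → Oak → Juniper: 17+27+5+6+32+35 = 122
Juniper → Alder → Dale → Easton → Oak → Fern → Juniper: 17+27+5+26+32+18 = 125
Juniper → Alder → Dale → Fern → Easton → Oak → Juniper: 17+27+11+6+26+35 = 122
Juniper → Alder → Dale → Fern → Oak → Easton → Juniper: 17+27+11+32+26+24 = 137
Juniper → Alder → Dale → Oak → Easton → Fern → Juniper: 17+27+31+26+6+18 = 125
Juniper → Alder → Dale → Oak → Fern → Easton → Juniper: 17+27+31+32+6+24 = 137
Juniper → Alder → Fern → Easton → Dale → Oak → Juniper: 17+16+6+5+31+35 = 110
Juniper → Alder → Fern → Easton → Oak → Dale → Juniper: 17+16+6+26+31+29 = 125
… (46 more)
Juniper → Alder → Oak → Easton → Dale → Fern → Juniper: 17+23+26+5+11+18 = 100  ← best
The minimum is 100.
One optimal route: Juniper → Alder → Oak → Easton → Dale → Fern → Juniper (or its reverse).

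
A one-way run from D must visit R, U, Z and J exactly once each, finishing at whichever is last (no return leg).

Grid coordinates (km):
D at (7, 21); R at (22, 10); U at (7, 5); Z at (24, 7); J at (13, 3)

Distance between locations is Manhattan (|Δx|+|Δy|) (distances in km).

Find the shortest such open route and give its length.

There are 4! = 24 possible orderings.
D→R→U→Z→J: 26+20+19+15 = 80
D→R→U→J→Z: 26+20+8+15 = 69
D→R→Z→U→J: 26+5+19+8 = 58
D→R→Z→J→U: 26+5+15+8 = 54
D→R→J→U→Z: 26+16+8+19 = 69
D→R→J→Z→U: 26+16+15+19 = 76
D→U→R→Z→J: 16+20+5+15 = 56
D→U→R→J→Z: 16+20+16+15 = 67
D→U→Z→R→J: 16+19+5+16 = 56
D→U→Z→J→R: 16+19+15+16 = 66
D→U→J→R→Z: 16+8+16+5 = 45
D→U→J→Z→R: 16+8+15+5 = 44
D→Z→R→U→J: 31+5+20+8 = 64
D→Z→R→J→U: 31+5+16+8 = 60
… (10 more)
The minimum is 44.
One shortest path: D → U → J → Z → R.

44 km — the minimum one-way total.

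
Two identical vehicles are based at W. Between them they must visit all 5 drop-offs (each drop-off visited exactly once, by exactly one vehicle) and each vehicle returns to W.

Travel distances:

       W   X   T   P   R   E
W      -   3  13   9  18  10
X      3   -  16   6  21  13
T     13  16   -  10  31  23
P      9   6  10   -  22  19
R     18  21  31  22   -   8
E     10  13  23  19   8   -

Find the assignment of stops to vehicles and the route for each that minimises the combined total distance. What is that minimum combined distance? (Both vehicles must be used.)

There are 2^4 − 1 = 15 ways to divide the 5 stops into two non-empty groups. For each, the best each vehicle can do is its own shortest tour through its group:
  {X} + {T, P, R, E}: 6 + 63 = 69
  {T} + {X, P, R, E}: 26 + 49 = 75
  {X, T} + {P, R, E}: 32 + 49 = 81
  {P} + {X, T, R, E}: 18 + 68 = 86
  {X, P} + {T, R, E}: 18 + 62 = 80
  {T, P} + {X, R, E}: 32 + 42 = 74
  … (15 splits in total)
  {X, T, P} + {R, E}: 32 + 36 = 68  ← best
Best: vehicle 1 W → X → P → T → W = 32; vehicle 2 W → R → E → W = 36; combined 68.

Minimum combined distance: 68.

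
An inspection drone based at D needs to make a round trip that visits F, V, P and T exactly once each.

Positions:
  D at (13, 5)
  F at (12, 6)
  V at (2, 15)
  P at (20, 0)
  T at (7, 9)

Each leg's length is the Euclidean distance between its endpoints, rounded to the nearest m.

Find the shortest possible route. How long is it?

47 m — the shortest possible round trip.

There are 12 distinct closed tours to check (reversals are equivalent).
D → F → V → P → T → D: 1+13+23+16+7 = 60
D → F → V → T → P → D: 1+13+8+16+9 = 47
D → F → P → V → T → D: 1+10+23+8+7 = 49
D → F → P → T → V → D: 1+10+16+8+15 = 50
D → F → T → V → P → D: 1+6+8+23+9 = 47
D → F → T → P → V → D: 1+6+16+23+15 = 61
D → V → F → P → T → D: 15+13+10+16+7 = 61
D → V → F → T → P → D: 15+13+6+16+9 = 59
D → V → P → F → T → D: 15+23+10+6+7 = 61
D → V → T → F → P → D: 15+8+6+10+9 = 48
D → P → F → V → T → D: 9+10+13+8+7 = 47
D → P → V → F → T → D: 9+23+13+6+7 = 58
The minimum is 47.
One optimal route: D → F → V → T → P → D (or its reverse).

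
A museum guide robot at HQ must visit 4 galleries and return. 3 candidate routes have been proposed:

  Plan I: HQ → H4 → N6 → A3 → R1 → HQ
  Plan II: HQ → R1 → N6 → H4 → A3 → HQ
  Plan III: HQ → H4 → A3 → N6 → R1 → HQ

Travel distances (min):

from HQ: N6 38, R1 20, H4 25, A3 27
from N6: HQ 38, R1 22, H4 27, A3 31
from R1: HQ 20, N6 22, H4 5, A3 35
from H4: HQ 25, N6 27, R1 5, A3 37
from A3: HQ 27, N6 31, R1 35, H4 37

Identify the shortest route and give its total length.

Shortest is Plan II, total 133 min.

Plan I: 25 + 27 + 31 + 35 + 20 = 138
Plan II: 20 + 22 + 27 + 37 + 27 = 133
Plan III: 25 + 37 + 31 + 22 + 20 = 135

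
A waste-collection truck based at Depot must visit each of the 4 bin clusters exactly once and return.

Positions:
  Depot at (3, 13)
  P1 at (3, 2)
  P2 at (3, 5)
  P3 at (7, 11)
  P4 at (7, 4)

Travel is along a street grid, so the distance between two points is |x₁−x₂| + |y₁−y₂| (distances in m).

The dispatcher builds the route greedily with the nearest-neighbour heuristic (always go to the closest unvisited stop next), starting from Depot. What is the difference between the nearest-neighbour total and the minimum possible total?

Excess over optimum: 2 m.

Depot: P3=6, P2=8, P1=11, P4=13 ⇒ P3
P3: P4=7, P2=10, P1=13 ⇒ P4
P4: P2=5, P1=6 ⇒ P2
P2: P1=3 ⇒ P1
NN route Depot → P3 → P4 → P2 → P1 → Depot costs 32.
Optimal: Depot → P2 → P1 → P4 → P3 → Depot costs 30 (by enumerating all 12 distinct tours).
Excess = 32 − 30 = 2.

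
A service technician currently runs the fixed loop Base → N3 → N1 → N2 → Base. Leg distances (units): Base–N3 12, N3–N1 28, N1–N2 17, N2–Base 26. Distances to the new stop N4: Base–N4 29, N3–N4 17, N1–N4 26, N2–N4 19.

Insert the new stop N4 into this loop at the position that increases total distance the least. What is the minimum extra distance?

+15 — insert N4 between N3 and N1.

Insertion cost between consecutive stops i–j is d(i,N4) + d(N4,j) − d(i,j):
  between Base and N3: 29 + 17 − 12 = 34
  between N3 and N1: 17 + 26 − 28 = 15
  between N1 and N2: 26 + 19 − 17 = 28
  between N2 and Base: 19 + 29 − 26 = 22
Cheapest insertion is between N3 and N1, adding 15.
New total = 83 + 15 = 98.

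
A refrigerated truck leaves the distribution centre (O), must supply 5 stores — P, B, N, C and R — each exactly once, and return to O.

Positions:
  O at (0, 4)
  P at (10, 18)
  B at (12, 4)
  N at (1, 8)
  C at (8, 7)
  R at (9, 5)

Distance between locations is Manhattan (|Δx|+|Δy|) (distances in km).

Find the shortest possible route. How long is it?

O → P → B → N → C → R → O: 24+16+15+8+3+10 = 76
O → P → B → N → R → C → O: 24+16+15+11+3+11 = 80
O → P → B → C → N → R → O: 24+16+7+8+11+10 = 76
O → P → B → C → R → N → O: 24+16+7+3+11+5 = 66
O → P → B → R → N → C → O: 24+16+4+11+8+11 = 74
O → P → B → R → C → N → O: 24+16+4+3+8+5 = 60
O → P → N → B → C → R → O: 24+19+15+7+3+10 = 78
O → P → N → B → R → C → O: 24+19+15+4+3+11 = 76
O → P → N → C → B → R → O: 24+19+8+7+4+10 = 72
O → P → N → C → R → B → O: 24+19+8+3+4+12 = 70
O → P → N → R → B → C → O: 24+19+11+4+7+11 = 76
O → P → N → R → C → B → O: 24+19+11+3+7+12 = 76
O → P → C → B → N → R → O: 24+13+7+15+11+10 = 80
O → P → C → B → R → N → O: 24+13+7+4+11+5 = 64
… (46 more)
O → B → R → P → C → N → O: 12+4+14+13+8+5 = 56  ← best
The minimum is 56.
One optimal route: O → B → R → P → C → N → O (or its reverse).

Shortest round trip = 56 km.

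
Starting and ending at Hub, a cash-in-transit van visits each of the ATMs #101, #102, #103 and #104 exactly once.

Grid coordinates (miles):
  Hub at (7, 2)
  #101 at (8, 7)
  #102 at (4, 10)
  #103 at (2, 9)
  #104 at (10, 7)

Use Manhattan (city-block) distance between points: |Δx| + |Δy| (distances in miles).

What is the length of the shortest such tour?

Minimum total distance: 32 miles.

With 4 stops there are 4!/2 = 12 distinct round trips (a route and its reverse cost the same).
Hub - #101 - #102 - #103 - #104 - Hub: 6+7+3+10+8 = 34
Hub - #101 - #102 - #104 - #103 - Hub: 6+7+9+10+12 = 44
Hub - #101 - #103 - #102 - #104 - Hub: 6+8+3+9+8 = 34
Hub - #101 - #103 - #104 - #102 - Hub: 6+8+10+9+11 = 44
Hub - #101 - #104 - #102 - #103 - Hub: 6+2+9+3+12 = 32
Hub - #101 - #104 - #103 - #102 - Hub: 6+2+10+3+11 = 32
Hub - #102 - #101 - #103 - #104 - Hub: 11+7+8+10+8 = 44
Hub - #102 - #101 - #104 - #103 - Hub: 11+7+2+10+12 = 42
Hub - #102 - #103 - #101 - #104 - Hub: 11+3+8+2+8 = 32
Hub - #102 - #104 - #101 - #103 - Hub: 11+9+2+8+12 = 42
Hub - #103 - #101 - #102 - #104 - Hub: 12+8+7+9+8 = 44
Hub - #103 - #102 - #101 - #104 - Hub: 12+3+7+2+8 = 32
The minimum is 32.
One optimal route: Hub → #101 → #104 → #102 → #103 → Hub (or its reverse).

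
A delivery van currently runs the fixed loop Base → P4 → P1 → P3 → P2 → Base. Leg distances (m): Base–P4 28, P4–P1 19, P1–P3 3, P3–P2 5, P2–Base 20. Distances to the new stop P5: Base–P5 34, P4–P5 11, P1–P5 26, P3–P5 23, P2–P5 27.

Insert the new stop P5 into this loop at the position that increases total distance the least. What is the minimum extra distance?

Minimum extra distance: 17 m, inserting P5 between Base and P4.

Insertion cost between consecutive stops i–j is d(i,P5) + d(P5,j) − d(i,j):
  between Base and P4: 34 + 11 − 28 = 17
  between P4 and P1: 11 + 26 − 19 = 18
  between P1 and P3: 26 + 23 − 3 = 46
  between P3 and P2: 23 + 27 − 5 = 45
  between P2 and Base: 27 + 34 − 20 = 41
Cheapest insertion is between Base and P4, adding 17.
New total = 75 + 17 = 92.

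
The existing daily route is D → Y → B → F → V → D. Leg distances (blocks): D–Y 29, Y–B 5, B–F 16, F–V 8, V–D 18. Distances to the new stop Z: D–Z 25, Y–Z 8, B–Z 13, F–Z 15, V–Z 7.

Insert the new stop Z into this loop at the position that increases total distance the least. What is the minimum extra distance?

Insertion cost between consecutive stops i–j is d(i,Z) + d(Z,j) − d(i,j):
  between D and Y: 25 + 8 − 29 = 4
  between Y and B: 8 + 13 − 5 = 16
  between B and F: 13 + 15 − 16 = 12
  between F and V: 15 + 7 − 8 = 14
  between V and D: 7 + 25 − 18 = 14
Cheapest insertion is between D and Y, adding 4.
New total = 76 + 4 = 80.

Minimum extra distance: 4 blocks, inserting Z between D and Y.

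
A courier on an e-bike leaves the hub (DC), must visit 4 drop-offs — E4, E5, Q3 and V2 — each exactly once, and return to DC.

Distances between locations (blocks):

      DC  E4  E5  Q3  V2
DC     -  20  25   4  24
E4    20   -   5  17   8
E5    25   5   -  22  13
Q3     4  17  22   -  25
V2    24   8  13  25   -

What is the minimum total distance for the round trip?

With 4 stops there are 4!/2 = 12 distinct round trips (a route and its reverse cost the same).
DC-E4-E5-Q3-V2-DC: 20+5+22+25+24 = 96
DC-E4-E5-V2-Q3-DC: 20+5+13+25+4 = 67
DC-E4-Q3-E5-V2-DC: 20+17+22+13+24 = 96
DC-E4-Q3-V2-E5-DC: 20+17+25+13+25 = 100
DC-E4-V2-E5-Q3-DC: 20+8+13+22+4 = 67
DC-E4-V2-Q3-E5-DC: 20+8+25+22+25 = 100
DC-E5-E4-Q3-V2-DC: 25+5+17+25+24 = 96
DC-E5-E4-V2-Q3-DC: 25+5+8+25+4 = 67
DC-E5-Q3-E4-V2-DC: 25+22+17+8+24 = 96
DC-E5-V2-E4-Q3-DC: 25+13+8+17+4 = 67
DC-Q3-E4-E5-V2-DC: 4+17+5+13+24 = 63
DC-Q3-E5-E4-V2-DC: 4+22+5+8+24 = 63
The minimum is 63.
One optimal route: DC → Q3 → E4 → E5 → V2 → DC (or its reverse).

Shortest round trip = 63 blocks.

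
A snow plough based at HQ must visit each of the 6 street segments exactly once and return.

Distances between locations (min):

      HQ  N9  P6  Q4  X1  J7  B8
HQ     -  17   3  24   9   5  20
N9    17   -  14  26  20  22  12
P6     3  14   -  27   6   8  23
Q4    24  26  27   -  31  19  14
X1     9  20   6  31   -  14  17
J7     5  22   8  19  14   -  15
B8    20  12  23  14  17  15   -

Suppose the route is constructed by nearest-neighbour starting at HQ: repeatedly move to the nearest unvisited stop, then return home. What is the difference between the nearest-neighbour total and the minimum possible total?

The nearest-neighbour route is 21 min longer than optimal.

From HQ: P6=3, J7=5, X1=9, N9=17, B8=20, Q4=24 → choose P6 (3).
From P6: X1=6, J7=8, N9=14, B8=23, Q4=27 → choose X1 (6).
From X1: J7=14, B8=17, N9=20, Q4=31 → choose J7 (14).
From J7: B8=15, Q4=19, N9=22 → choose B8 (15).
From B8: N9=12, Q4=14 → choose N9 (12).
From N9: Q4=26 → choose Q4 (26).
NN route HQ → P6 → X1 → J7 → B8 → N9 → Q4 → HQ costs 100.
Optimal: HQ → P6 → X1 → N9 → B8 → Q4 → J7 → HQ costs 79 (by enumerating all 360 distinct tours).
Excess = 100 − 79 = 21.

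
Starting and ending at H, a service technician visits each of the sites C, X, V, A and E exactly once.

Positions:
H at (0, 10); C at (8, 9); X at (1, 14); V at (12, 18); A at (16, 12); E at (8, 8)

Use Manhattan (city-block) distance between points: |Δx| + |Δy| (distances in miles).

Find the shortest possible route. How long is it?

Minimum total distance: 52 miles.

There are 60 distinct closed tours to check (reversals are equivalent).
H-C-X-V-A-E-H: 9+12+15+10+12+10 = 68
H-C-X-V-E-A-H: 9+12+15+14+12+18 = 80
H-C-X-A-V-E-H: 9+12+17+10+14+10 = 72
H-C-X-A-E-V-H: 9+12+17+12+14+20 = 84
H-C-X-E-V-A-H: 9+12+13+14+10+18 = 76
H-C-X-E-A-V-H: 9+12+13+12+10+20 = 76
H-C-V-X-A-E-H: 9+13+15+17+12+10 = 76
H-C-V-X-E-A-H: 9+13+15+13+12+18 = 80
H-C-V-A-X-E-H: 9+13+10+17+13+10 = 72
H-C-V-A-E-X-H: 9+13+10+12+13+5 = 62
H-C-V-E-X-A-H: 9+13+14+13+17+18 = 84
H-C-V-E-A-X-H: 9+13+14+12+17+5 = 70
H-C-A-X-V-E-H: 9+11+17+15+14+10 = 76
H-C-A-X-E-V-H: 9+11+17+13+14+20 = 84
… (46 more)
H-C-E-A-V-X-H: 9+1+12+10+15+5 = 52  ← best
The minimum is 52.
One optimal route: H → C → E → A → V → X → H (or its reverse).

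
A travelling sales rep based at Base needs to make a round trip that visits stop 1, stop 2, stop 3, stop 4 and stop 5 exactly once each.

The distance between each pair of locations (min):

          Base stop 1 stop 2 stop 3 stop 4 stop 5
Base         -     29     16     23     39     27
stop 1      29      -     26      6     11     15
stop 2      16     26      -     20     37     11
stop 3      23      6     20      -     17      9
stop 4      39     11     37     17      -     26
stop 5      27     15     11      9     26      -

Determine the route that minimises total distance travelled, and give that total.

Minimum total distance: 92 min.

With 5 stops there are 5!/2 = 60 distinct round trips (a route and its reverse cost the same).
Base→stop 1→stop 2→stop 3→stop 4→stop 5→Base: 29+26+20+17+26+27 = 145
Base→stop 1→stop 2→stop 3→stop 5→stop 4→Base: 29+26+20+9+26+39 = 149
Base→stop 1→stop 2→stop 4→stop 3→stop 5→Base: 29+26+37+17+9+27 = 145
Base→stop 1→stop 2→stop 4→stop 5→stop 3→Base: 29+26+37+26+9+23 = 150
Base→stop 1→stop 2→stop 5→stop 3→stop 4→Base: 29+26+11+9+17+39 = 131
Base→stop 1→stop 2→stop 5→stop 4→stop 3→Base: 29+26+11+26+17+23 = 132
Base→stop 1→stop 3→stop 2→stop 4→stop 5→Base: 29+6+20+37+26+27 = 145
Base→stop 1→stop 3→stop 2→stop 5→stop 4→Base: 29+6+20+11+26+39 = 131
Base→stop 1→stop 3→stop 4→stop 2→stop 5→Base: 29+6+17+37+11+27 = 127
Base→stop 1→stop 3→stop 4→stop 5→stop 2→Base: 29+6+17+26+11+16 = 105
Base→stop 1→stop 3→stop 5→stop 2→stop 4→Base: 29+6+9+11+37+39 = 131
Base→stop 1→stop 3→stop 5→stop 4→stop 2→Base: 29+6+9+26+37+16 = 123
Base→stop 1→stop 4→stop 2→stop 3→stop 5→Base: 29+11+37+20+9+27 = 133
Base→stop 1→stop 4→stop 2→stop 5→stop 3→Base: 29+11+37+11+9+23 = 120
… (46 more)
Base→stop 2→stop 5→stop 3→stop 1→stop 4→Base: 16+11+9+6+11+39 = 92  ← best
The minimum is 92.
One optimal route: Base → stop 2 → stop 5 → stop 3 → stop 1 → stop 4 → Base (or its reverse).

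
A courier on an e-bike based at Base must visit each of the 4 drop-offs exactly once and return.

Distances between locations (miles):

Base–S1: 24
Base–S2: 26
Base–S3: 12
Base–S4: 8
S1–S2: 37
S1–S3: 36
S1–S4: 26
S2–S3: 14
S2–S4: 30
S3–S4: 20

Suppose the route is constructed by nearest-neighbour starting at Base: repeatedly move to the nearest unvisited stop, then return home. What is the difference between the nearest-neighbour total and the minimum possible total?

6 miles longer than the optimal tour.

From Base: S4=8, S3=12, S1=24, S2=26 → choose S4 (8).
From S4: S3=20, S1=26, S2=30 → choose S3 (20).
From S3: S2=14, S1=36 → choose S2 (14).
From S2: S1=37 → choose S1 (37).
NN route Base → S4 → S3 → S2 → S1 → Base costs 103.
Optimal: Base → S3 → S2 → S1 → S4 → Base costs 97 (by enumerating all 12 distinct tours).
Excess = 103 − 97 = 6.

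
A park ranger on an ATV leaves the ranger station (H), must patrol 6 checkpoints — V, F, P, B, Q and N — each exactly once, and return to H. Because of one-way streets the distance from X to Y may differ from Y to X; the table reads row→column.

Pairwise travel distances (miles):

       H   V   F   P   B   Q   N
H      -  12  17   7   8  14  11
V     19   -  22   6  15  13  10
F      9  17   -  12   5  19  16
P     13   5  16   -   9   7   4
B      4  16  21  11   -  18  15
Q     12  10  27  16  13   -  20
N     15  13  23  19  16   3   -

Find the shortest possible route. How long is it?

H→V→F→P→B→Q→N→H: 12+22+12+9+18+20+15 = 108
H→V→F→P→B→N→Q→H: 12+22+12+9+15+3+12 = 85
H→V→F→P→Q→B→N→H: 12+22+12+7+13+15+15 = 96
H→V→F→P→Q→N→B→H: 12+22+12+7+20+16+4 = 93
H→V→F→P→N→B→Q→H: 12+22+12+4+16+18+12 = 96
H→V→F→P→N→Q→B→H: 12+22+12+4+3+13+4 = 70
H→V→F→B→P→Q→N→H: 12+22+5+11+7+20+15 = 92
H→V→F→B→P→N→Q→H: 12+22+5+11+4+3+12 = 69
… (712 more)
H→P→N→Q→V→F→B→H: 7+4+3+10+22+5+4 = 55  ← best
The minimum is 55.
One optimal route: H → P → N → Q → V → F → B → H.

Shortest round trip = 55 miles.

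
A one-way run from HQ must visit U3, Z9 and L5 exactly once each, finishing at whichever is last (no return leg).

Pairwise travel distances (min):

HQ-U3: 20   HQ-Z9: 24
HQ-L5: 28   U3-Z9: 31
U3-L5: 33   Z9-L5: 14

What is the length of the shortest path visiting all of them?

65 min — the minimum one-way total.

There are 3! = 6 possible orderings.
HQ→U3→Z9→L5: 20+31+14 = 65
HQ→U3→L5→Z9: 20+33+14 = 67
HQ→Z9→U3→L5: 24+31+33 = 88
HQ→Z9→L5→U3: 24+14+33 = 71
HQ→L5→U3→Z9: 28+33+31 = 92
HQ→L5→Z9→U3: 28+14+31 = 73
The minimum is 65.
One shortest path: HQ → U3 → Z9 → L5.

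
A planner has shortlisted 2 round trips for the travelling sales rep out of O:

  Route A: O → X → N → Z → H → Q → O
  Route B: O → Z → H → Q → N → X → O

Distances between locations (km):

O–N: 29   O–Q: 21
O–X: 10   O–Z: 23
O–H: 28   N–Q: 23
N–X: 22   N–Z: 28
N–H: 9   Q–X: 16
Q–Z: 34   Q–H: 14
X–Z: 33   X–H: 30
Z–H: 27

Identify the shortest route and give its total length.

119 km — Route B is the shortest.

Route A: 10 + 22 + 28 + 27 + 14 + 21 = 122
Route B: 23 + 27 + 14 + 23 + 22 + 10 = 119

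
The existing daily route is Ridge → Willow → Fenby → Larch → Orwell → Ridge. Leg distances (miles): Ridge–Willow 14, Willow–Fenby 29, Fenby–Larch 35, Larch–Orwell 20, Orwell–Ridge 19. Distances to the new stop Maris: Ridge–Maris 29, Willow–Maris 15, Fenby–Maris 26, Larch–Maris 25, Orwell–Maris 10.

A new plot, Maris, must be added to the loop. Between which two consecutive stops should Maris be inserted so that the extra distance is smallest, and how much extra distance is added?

+12 miles — insert Maris between Willow and Fenby.

Insertion cost between consecutive stops i–j is d(i,Maris) + d(Maris,j) − d(i,j):
  between Ridge and Willow: 29 + 15 − 14 = 30
  between Willow and Fenby: 15 + 26 − 29 = 12
  between Fenby and Larch: 26 + 25 − 35 = 16
  between Larch and Orwell: 25 + 10 − 20 = 15
  between Orwell and Ridge: 10 + 29 − 19 = 20
Cheapest insertion is between Willow and Fenby, adding 12.
New total = 117 + 12 = 129.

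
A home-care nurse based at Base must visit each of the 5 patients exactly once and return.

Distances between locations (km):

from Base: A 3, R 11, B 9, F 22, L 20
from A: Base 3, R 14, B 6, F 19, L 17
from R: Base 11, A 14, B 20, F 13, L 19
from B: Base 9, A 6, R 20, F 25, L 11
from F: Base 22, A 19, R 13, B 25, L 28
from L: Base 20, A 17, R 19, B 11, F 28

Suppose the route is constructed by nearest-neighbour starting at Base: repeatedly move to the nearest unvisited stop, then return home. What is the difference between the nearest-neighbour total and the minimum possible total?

2 km longer than the optimal tour.

Base: A=3, B=9, R=11, L=20, F=22 ⇒ A
A: B=6, R=14, L=17, F=19 ⇒ B
B: L=11, R=20, F=25 ⇒ L
L: R=19, F=28 ⇒ R
R: F=13 ⇒ F
NN route Base → A → B → L → R → F → Base costs 74.
Optimal: Base → A → B → L → F → R → Base costs 72 (by enumerating all 60 distinct tours).
Excess = 74 − 72 = 2.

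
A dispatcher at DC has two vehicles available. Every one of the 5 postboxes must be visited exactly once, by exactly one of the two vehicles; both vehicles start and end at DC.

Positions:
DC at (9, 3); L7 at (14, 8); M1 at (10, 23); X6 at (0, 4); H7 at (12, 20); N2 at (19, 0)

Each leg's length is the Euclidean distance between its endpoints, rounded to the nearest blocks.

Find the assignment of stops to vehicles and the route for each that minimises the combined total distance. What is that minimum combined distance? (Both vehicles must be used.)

73 blocks — the smallest possible combined total.

There are 2^4 − 1 = 15 ways to divide the 5 stops into two non-empty groups. For each, the best each vehicle can do is its own shortest tour through its group:
  {L7} + {M1, X6, H7, N2}: 14 + 65 = 79
  {M1} + {L7, X6, H7, N2}: 40 + 60 = 100
  {L7, M1} + {X6, H7, N2}: 43 + 60 = 103
  {X6} + {L7, M1, H7, N2}: 18 + 55 = 73
  {L7, X6} + {M1, H7, N2}: 31 + 55 = 86
  {M1, X6} + {L7, H7, N2}: 50 + 48 = 98
  … (15 splits in total)
Best: vehicle 1 DC → X6 → DC = 18; vehicle 2 DC → M1 → H7 → L7 → N2 → DC = 55; combined 73.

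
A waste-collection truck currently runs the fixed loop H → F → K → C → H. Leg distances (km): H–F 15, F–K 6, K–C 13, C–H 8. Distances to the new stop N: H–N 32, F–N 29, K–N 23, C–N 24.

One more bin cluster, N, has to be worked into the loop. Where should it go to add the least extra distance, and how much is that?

Insertion cost between consecutive stops i–j is d(i,N) + d(N,j) − d(i,j):
  between H and F: 32 + 29 − 15 = 46
  between F and K: 29 + 23 − 6 = 46
  between K and C: 23 + 24 − 13 = 34
  between C and H: 24 + 32 − 8 = 48
Cheapest insertion is between K and C, adding 34.
New total = 42 + 34 = 76.

Adding 34 km by placing N on the K–C leg.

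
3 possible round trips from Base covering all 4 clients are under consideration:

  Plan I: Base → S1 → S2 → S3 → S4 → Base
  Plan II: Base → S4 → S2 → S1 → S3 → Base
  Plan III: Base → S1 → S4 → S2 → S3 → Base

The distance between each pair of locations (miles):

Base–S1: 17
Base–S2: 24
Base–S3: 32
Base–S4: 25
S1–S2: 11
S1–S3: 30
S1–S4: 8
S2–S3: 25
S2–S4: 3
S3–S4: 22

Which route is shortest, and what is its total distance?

85 miles — Plan III is the shortest.

Plan I: 17 + 11 + 25 + 22 + 25 = 100
Plan II: 25 + 3 + 11 + 30 + 32 = 101
Plan III: 17 + 8 + 3 + 25 + 32 = 85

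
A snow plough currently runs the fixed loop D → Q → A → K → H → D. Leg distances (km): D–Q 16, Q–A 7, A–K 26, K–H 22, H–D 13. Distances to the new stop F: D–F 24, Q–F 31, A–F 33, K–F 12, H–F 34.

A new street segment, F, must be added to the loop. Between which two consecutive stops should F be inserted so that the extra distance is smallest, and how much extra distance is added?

Minimum extra distance: 19 km, inserting F between A and K.

Insertion cost between consecutive stops i–j is d(i,F) + d(F,j) − d(i,j):
  between D and Q: 24 + 31 − 16 = 39
  between Q and A: 31 + 33 − 7 = 57
  between A and K: 33 + 12 − 26 = 19
  between K and H: 12 + 34 − 22 = 24
  between H and D: 34 + 24 − 13 = 45
Cheapest insertion is between A and K, adding 19.
New total = 84 + 19 = 103.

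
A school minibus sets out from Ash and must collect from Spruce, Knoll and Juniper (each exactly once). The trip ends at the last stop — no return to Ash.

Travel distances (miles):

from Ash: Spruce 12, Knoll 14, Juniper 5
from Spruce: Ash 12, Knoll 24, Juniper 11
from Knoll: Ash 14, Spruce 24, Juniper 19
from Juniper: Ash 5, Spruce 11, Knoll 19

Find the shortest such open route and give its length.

40 miles — the minimum one-way total.

There are 3! = 6 possible orderings.
Ash→Spruce→Knoll→Juniper: 12+24+19 = 55
Ash→Spruce→Juniper→Knoll: 12+11+19 = 42
Ash→Knoll→Spruce→Juniper: 14+24+11 = 49
Ash→Knoll→Juniper→Spruce: 14+19+11 = 44
Ash→Juniper→Spruce→Knoll: 5+11+24 = 40
Ash→Juniper→Knoll→Spruce: 5+19+24 = 48
The minimum is 40.
One shortest path: Ash → Juniper → Spruce → Knoll.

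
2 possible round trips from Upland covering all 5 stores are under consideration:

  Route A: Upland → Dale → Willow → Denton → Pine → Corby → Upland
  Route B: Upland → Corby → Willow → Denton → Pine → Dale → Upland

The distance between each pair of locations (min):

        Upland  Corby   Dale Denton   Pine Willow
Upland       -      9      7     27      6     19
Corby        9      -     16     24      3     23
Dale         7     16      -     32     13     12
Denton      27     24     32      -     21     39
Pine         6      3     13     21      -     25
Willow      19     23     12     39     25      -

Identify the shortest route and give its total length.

Route A: 7 + 12 + 39 + 21 + 3 + 9 = 91
Route B: 9 + 23 + 39 + 21 + 13 + 7 = 112

91 min — Route A is the shortest.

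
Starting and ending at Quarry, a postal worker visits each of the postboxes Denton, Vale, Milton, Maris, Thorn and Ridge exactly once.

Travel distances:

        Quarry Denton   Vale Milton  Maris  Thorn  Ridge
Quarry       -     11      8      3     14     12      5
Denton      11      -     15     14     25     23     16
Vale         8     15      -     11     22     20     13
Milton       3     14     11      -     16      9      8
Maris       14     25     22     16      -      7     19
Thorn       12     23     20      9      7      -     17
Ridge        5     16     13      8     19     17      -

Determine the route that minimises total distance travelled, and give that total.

Quarry-Denton-Vale-Milton-Maris-Thorn-Ridge-Quarry: 11+15+11+16+7+17+5 = 82
Quarry-Denton-Vale-Milton-Maris-Ridge-Thorn-Quarry: 11+15+11+16+19+17+12 = 101
Quarry-Denton-Vale-Milton-Thorn-Maris-Ridge-Quarry: 11+15+11+9+7+19+5 = 77
Quarry-Denton-Vale-Milton-Thorn-Ridge-Maris-Quarry: 11+15+11+9+17+19+14 = 96
Quarry-Denton-Vale-Milton-Ridge-Maris-Thorn-Quarry: 11+15+11+8+19+7+12 = 83
Quarry-Denton-Vale-Milton-Ridge-Thorn-Maris-Quarry: 11+15+11+8+17+7+14 = 83
Quarry-Denton-Vale-Maris-Milton-Thorn-Ridge-Quarry: 11+15+22+16+9+17+5 = 95
Quarry-Denton-Vale-Maris-Milton-Ridge-Thorn-Quarry: 11+15+22+16+8+17+12 = 101
… (352 more)
The minimum is 77.
One optimal route: Quarry → Denton → Vale → Milton → Thorn → Maris → Ridge → Quarry (or its reverse).

Shortest round trip = 77.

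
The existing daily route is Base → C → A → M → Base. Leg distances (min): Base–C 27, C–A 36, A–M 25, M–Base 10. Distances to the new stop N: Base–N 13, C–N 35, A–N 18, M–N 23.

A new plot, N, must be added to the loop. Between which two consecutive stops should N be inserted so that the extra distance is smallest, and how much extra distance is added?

Minimum extra distance: 16 min, inserting N between A and M.

Insertion cost between consecutive stops i–j is d(i,N) + d(N,j) − d(i,j):
  between Base and C: 13 + 35 − 27 = 21
  between C and A: 35 + 18 − 36 = 17
  between A and M: 18 + 23 − 25 = 16
  between M and Base: 23 + 13 − 10 = 26
Cheapest insertion is between A and M, adding 16.
New total = 98 + 16 = 114.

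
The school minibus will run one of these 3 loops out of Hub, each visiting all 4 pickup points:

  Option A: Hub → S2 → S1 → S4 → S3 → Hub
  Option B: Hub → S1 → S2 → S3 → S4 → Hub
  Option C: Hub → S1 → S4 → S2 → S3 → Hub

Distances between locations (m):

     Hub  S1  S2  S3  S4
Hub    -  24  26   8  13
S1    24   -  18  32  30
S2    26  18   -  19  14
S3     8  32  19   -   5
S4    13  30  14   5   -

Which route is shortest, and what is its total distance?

Option A: 26 + 18 + 30 + 5 + 8 = 87
Option B: 24 + 18 + 19 + 5 + 13 = 79
Option C: 24 + 30 + 14 + 19 + 8 = 95

Shortest is Option B, total 79 m.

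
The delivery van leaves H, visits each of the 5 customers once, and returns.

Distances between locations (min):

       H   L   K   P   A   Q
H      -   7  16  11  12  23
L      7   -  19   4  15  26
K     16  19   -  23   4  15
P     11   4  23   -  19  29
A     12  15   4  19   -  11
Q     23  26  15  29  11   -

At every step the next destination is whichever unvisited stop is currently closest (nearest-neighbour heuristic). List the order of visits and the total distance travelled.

72 min along H → L → P → A → K → Q → H.

H → [L:7 / P:11 / A:12 / K:16 / Q:23] → L (7)
L → [P:4 / A:15 / K:19 / Q:26] → P (4)
P → [A:19 / K:23 / Q:29] → A (19)
A → [K:4 / Q:11] → K (4)
K → [Q:15] → Q (15)
Return Q→H: 23.
Total = 7 + 4 + 19 + 4 + 15 + 23 = 72.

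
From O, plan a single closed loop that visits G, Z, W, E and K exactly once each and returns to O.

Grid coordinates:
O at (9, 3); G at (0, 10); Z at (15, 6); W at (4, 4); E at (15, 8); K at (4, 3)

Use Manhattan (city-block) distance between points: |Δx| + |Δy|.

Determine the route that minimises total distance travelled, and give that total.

Shortest round trip = 44.

O→G→Z→W→E→K→O: 16+19+13+15+16+5 = 84
O→G→Z→W→K→E→O: 16+19+13+1+16+11 = 76
O→G→Z→E→W→K→O: 16+19+2+15+1+5 = 58
O→G→Z→E→K→W→O: 16+19+2+16+1+6 = 60
O→G→Z→K→W→E→O: 16+19+14+1+15+11 = 76
O→G→Z→K→E→W→O: 16+19+14+16+15+6 = 86
O→G→W→Z→E→K→O: 16+10+13+2+16+5 = 62
O→G→W→Z→K→E→O: 16+10+13+14+16+11 = 80
O→G→W→E→Z→K→O: 16+10+15+2+14+5 = 62
O→G→W→E→K→Z→O: 16+10+15+16+14+9 = 80
O→G→W→K→Z→E→O: 16+10+1+14+2+11 = 54
O→G→W→K→E→Z→O: 16+10+1+16+2+9 = 54
O→G→E→Z→W→K→O: 16+17+2+13+1+5 = 54
O→G→E→Z→K→W→O: 16+17+2+14+1+6 = 56
… (46 more)
O→Z→E→G→W→K→O: 9+2+17+10+1+5 = 44  ← best
The minimum is 44.
One optimal route: O → Z → E → G → W → K → O (or its reverse).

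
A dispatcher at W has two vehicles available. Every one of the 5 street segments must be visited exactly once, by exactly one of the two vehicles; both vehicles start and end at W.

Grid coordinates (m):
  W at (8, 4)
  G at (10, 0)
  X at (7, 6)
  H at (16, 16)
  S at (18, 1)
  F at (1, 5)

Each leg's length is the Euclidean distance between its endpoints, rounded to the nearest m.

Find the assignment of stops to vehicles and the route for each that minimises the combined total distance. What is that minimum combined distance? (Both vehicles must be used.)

Minimum combined distance: 56 m.

Try each way of splitting the stops between the two vehicles (each non-empty) and, for each split, find the best tour for each vehicle:
  {G} + {X, H, S, F}: 8 + 51 = 59
  {X} + {G, H, S, F}: 4 + 53 = 57
  {G, X} + {H, S, F}: 13 + 51 = 64
  {H} + {G, X, S, F}: 28 + 36 = 64
  {G, H} + {X, S, F}: 35 + 35 = 70
  {X, H} + {G, S, F}: 29 + 35 = 64
  … (15 splits in total)
  {G, H, S} + {X, F}: 41 + 15 = 56  ← best
Best: vehicle 1 W → G → S → H → W = 41; vehicle 2 W → X → F → W = 15; combined 56.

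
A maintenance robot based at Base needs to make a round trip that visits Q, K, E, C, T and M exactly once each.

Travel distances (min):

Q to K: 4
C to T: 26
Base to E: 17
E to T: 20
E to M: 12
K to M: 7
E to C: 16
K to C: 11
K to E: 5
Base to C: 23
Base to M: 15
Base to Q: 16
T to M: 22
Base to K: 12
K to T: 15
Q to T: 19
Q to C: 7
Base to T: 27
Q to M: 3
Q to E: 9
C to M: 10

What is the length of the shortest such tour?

Minimum total distance: 88 min.

With 6 stops there are 6!/2 = 360 distinct round trips (a route and its reverse cost the same).
Base→Q→K→E→C→T→M→Base: 16+4+5+16+26+22+15 = 104
Base→Q→K→E→C→M→T→Base: 16+4+5+16+10+22+27 = 100
Base→Q→K→E→T→C→M→Base: 16+4+5+20+26+10+15 = 96
Base→Q→K→E→T→M→C→Base: 16+4+5+20+22+10+23 = 100
Base→Q→K→E→M→C→T→Base: 16+4+5+12+10+26+27 = 100
Base→Q→K→E→M→T→C→Base: 16+4+5+12+22+26+23 = 108
Base→Q→K→C→E→T→M→Base: 16+4+11+16+20+22+15 = 104
Base→Q→K→C→E→M→T→Base: 16+4+11+16+12+22+27 = 108
… (352 more)
Base→K→E→T→Q→C→M→Base: 12+5+20+19+7+10+15 = 88  ← best
The minimum is 88.
One optimal route: Base → K → E → T → Q → C → M → Base (or its reverse).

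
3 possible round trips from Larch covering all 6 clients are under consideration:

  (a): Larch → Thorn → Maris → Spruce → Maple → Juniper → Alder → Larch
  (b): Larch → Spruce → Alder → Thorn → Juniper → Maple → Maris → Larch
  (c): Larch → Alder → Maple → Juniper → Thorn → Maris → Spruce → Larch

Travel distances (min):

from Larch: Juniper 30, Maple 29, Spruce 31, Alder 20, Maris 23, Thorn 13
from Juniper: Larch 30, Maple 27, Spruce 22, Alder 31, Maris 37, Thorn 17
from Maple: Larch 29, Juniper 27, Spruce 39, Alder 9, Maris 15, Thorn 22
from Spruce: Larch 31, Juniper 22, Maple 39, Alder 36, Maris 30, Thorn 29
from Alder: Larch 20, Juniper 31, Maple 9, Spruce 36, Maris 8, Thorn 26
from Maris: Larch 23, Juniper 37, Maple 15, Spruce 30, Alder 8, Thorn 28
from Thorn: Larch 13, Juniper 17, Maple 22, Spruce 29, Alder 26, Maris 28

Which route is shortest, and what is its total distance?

(a): 13 + 28 + 30 + 39 + 27 + 31 + 20 = 188
(b): 31 + 36 + 26 + 17 + 27 + 15 + 23 = 175
(c): 20 + 9 + 27 + 17 + 28 + 30 + 31 = 162

162 min — (c) is the shortest.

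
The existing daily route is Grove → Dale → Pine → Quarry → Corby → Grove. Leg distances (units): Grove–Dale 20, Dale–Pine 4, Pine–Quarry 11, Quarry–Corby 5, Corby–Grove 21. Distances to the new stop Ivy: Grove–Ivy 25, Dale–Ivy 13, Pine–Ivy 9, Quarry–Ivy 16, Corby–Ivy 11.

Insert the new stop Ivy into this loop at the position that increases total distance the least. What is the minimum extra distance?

+14 — insert Ivy between Pine and Quarry.

Insertion cost between consecutive stops i–j is d(i,Ivy) + d(Ivy,j) − d(i,j):
  between Grove and Dale: 25 + 13 − 20 = 18
  between Dale and Pine: 13 + 9 − 4 = 18
  between Pine and Quarry: 9 + 16 − 11 = 14
  between Quarry and Corby: 16 + 11 − 5 = 22
  between Corby and Grove: 11 + 25 − 21 = 15
Cheapest insertion is between Pine and Quarry, adding 14.
New total = 61 + 14 = 75.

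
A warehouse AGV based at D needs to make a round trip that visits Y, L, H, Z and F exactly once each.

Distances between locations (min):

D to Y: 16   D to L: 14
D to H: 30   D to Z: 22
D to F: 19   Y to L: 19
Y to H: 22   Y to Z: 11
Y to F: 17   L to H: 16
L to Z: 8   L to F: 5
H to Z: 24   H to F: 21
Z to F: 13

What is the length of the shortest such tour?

There are 60 distinct closed tours to check (reversals are equivalent).
D - Y - L - H - Z - F - D: 16+19+16+24+13+19 = 107
D - Y - L - H - F - Z - D: 16+19+16+21+13+22 = 107
D - Y - L - Z - H - F - D: 16+19+8+24+21+19 = 107
D - Y - L - Z - F - H - D: 16+19+8+13+21+30 = 107
D - Y - L - F - H - Z - D: 16+19+5+21+24+22 = 107
D - Y - L - F - Z - H - D: 16+19+5+13+24+30 = 107
D - Y - H - L - Z - F - D: 16+22+16+8+13+19 = 94
D - Y - H - L - F - Z - D: 16+22+16+5+13+22 = 94
D - Y - H - Z - L - F - D: 16+22+24+8+5+19 = 94
D - Y - H - Z - F - L - D: 16+22+24+13+5+14 = 94
D - Y - H - F - L - Z - D: 16+22+21+5+8+22 = 94
D - Y - H - F - Z - L - D: 16+22+21+13+8+14 = 94
D - Y - Z - L - H - F - D: 16+11+8+16+21+19 = 91
D - Y - Z - L - F - H - D: 16+11+8+5+21+30 = 91
… (46 more)
The minimum is 91.
One optimal route: D → Y → Z → L → H → F → D (or its reverse).

Shortest round trip = 91 min.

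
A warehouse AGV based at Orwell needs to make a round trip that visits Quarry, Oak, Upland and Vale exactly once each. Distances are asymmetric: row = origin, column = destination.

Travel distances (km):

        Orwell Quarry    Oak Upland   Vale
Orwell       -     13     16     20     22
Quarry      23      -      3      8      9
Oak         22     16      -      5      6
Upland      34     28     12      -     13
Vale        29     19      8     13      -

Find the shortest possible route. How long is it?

63 km — the shortest possible round trip.

Orwell→Quarry→Oak→Upland→Vale→Orwell: 13+3+5+13+29 = 63
Orwell→Quarry→Oak→Vale→Upland→Orwell: 13+3+6+13+34 = 69
Orwell→Quarry→Upland→Oak→Vale→Orwell: 13+8+12+6+29 = 68
Orwell→Quarry→Upland→Vale→Oak→Orwell: 13+8+13+8+22 = 64
Orwell→Quarry→Vale→Oak→Upland→Orwell: 13+9+8+5+34 = 69
Orwell→Quarry→Vale→Upland→Oak→Orwell: 13+9+13+12+22 = 69
Orwell→Oak→Quarry→Upland→Vale→Orwell: 16+16+8+13+29 = 82
Orwell→Oak→Quarry→Vale→Upland→Orwell: 16+16+9+13+34 = 88
Orwell→Oak→Upland→Quarry→Vale→Orwell: 16+5+28+9+29 = 87
Orwell→Oak→Upland→Vale→Quarry→Orwell: 16+5+13+19+23 = 76
Orwell→Oak→Vale→Quarry→Upland→Orwell: 16+6+19+8+34 = 83
Orwell→Oak→Vale→Upland→Quarry→Orwell: 16+6+13+28+23 = 86
Orwell→Upland→Quarry→Oak→Vale→Orwell: 20+28+3+6+29 = 86
Orwell→Upland→Quarry→Vale→Oak→Orwell: 20+28+9+8+22 = 87
… (10 more)
The minimum is 63.
One optimal route: Orwell → Quarry → Oak → Upland → Vale → Orwell.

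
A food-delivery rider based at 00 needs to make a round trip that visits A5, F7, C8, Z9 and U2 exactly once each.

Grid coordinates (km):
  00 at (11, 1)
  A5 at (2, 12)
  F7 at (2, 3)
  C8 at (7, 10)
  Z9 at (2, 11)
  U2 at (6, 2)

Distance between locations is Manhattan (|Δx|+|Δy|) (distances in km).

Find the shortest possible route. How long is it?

With 5 stops there are 5!/2 = 60 distinct round trips (a route and its reverse cost the same).
00 → A5 → F7 → C8 → Z9 → U2 → 00: 20+9+12+6+13+6 = 66
00 → A5 → F7 → C8 → U2 → Z9 → 00: 20+9+12+9+13+19 = 82
00 → A5 → F7 → Z9 → C8 → U2 → 00: 20+9+8+6+9+6 = 58
00 → A5 → F7 → Z9 → U2 → C8 → 00: 20+9+8+13+9+13 = 72
00 → A5 → F7 → U2 → C8 → Z9 → 00: 20+9+5+9+6+19 = 68
00 → A5 → F7 → U2 → Z9 → C8 → 00: 20+9+5+13+6+13 = 66
00 → A5 → C8 → F7 → Z9 → U2 → 00: 20+7+12+8+13+6 = 66
00 → A5 → C8 → F7 → U2 → Z9 → 00: 20+7+12+5+13+19 = 76
00 → A5 → C8 → Z9 → F7 → U2 → 00: 20+7+6+8+5+6 = 52
00 → A5 → C8 → Z9 → U2 → F7 → 00: 20+7+6+13+5+11 = 62
00 → A5 → C8 → U2 → F7 → Z9 → 00: 20+7+9+5+8+19 = 68
00 → A5 → C8 → U2 → Z9 → F7 → 00: 20+7+9+13+8+11 = 68
00 → A5 → Z9 → F7 → C8 → U2 → 00: 20+1+8+12+9+6 = 56
00 → A5 → Z9 → F7 → U2 → C8 → 00: 20+1+8+5+9+13 = 56
… (46 more)
00 → C8 → A5 → Z9 → F7 → U2 → 00: 13+7+1+8+5+6 = 40  ← best
The minimum is 40.
One optimal route: 00 → C8 → A5 → Z9 → F7 → U2 → 00 (or its reverse).

40 km — the shortest possible round trip.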